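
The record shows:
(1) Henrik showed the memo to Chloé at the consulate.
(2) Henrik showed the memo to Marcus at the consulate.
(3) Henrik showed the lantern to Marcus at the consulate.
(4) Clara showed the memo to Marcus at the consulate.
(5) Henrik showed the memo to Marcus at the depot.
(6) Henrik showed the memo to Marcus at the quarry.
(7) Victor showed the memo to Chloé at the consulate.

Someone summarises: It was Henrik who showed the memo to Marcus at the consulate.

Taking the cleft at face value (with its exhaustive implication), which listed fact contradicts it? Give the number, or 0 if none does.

Focus of the cleft: "Henrik" (the agent). Presupposed background: thing = the memo, recipient = Marcus, setting = at the consulate.
Exhaustivity: Henrik is the only agent satisfying that background.
But fact (4) also has thing = the memo, recipient = Marcus, setting = at the consulate, with agent = Clara — so the exhaustive reading fails.

4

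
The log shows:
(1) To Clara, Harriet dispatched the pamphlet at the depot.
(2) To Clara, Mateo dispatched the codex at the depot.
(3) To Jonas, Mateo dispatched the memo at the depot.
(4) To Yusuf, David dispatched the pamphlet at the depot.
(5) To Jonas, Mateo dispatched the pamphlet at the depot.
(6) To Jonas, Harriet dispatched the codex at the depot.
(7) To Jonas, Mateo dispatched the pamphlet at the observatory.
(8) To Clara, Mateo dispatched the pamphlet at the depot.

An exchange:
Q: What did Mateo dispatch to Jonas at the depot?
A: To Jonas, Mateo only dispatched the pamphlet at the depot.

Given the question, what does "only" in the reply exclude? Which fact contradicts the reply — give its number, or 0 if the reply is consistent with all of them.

The question "What did ...?" targets the thing, so in the reply the focus falls on "the pamphlet".
So "only" ranges over things; the rest (same agent, recipient, setting (Mateo / Jonas / at the depot)) is presupposed.
Fact (3) keeps same agent, recipient, setting (Mateo / Jonas / at the depot) but has thing = the memo; that refutes the reply.
(Fact (8) would refute a reading with focus on the recipient — but that is not what the question asks.)

3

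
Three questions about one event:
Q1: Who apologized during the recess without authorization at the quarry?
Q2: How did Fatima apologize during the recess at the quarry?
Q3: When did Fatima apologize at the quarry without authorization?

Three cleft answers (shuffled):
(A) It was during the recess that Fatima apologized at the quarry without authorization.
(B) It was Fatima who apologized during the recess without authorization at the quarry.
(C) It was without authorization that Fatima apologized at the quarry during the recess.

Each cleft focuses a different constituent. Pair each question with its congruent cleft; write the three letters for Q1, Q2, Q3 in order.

BCA

Q1 asks about the subject (agent); cleft (B) focuses "Fatima", which is the subject (agent) — so Q1 → B.
Q2 asks about the manner; cleft (C) focuses "without authorization", which is the manner — so Q2 → C.
Q3 asks about the time; cleft (A) focuses "during the recess", which is the time — so Q3 → A.
Mapping: Q1→B, Q2→C, Q3→A.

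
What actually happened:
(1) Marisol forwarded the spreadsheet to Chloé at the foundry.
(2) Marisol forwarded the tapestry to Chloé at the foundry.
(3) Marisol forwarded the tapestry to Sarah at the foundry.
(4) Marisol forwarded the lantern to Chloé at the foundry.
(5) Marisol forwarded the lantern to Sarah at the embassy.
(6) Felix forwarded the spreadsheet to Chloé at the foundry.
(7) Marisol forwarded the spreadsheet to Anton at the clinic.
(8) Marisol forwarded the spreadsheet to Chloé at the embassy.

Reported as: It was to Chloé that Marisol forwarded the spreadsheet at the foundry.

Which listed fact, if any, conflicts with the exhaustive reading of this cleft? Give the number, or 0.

The cleft puts "Chloé" in focus and presupposes the open proposition with agent = Marisol, thing = the spreadsheet, setting = at the foundry.
Exhaustivity: Chloé is the only recipient satisfying that background.
No listed fact matches the background with a different recipient. Exhaustivity holds.

0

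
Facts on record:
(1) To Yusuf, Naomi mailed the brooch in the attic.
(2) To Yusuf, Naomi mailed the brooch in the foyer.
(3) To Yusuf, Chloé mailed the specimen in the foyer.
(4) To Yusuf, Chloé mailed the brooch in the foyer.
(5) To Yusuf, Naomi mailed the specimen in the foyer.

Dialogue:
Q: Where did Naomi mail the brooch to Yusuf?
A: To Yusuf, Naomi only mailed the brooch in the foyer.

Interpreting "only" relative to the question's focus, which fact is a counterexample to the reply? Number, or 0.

1

The question "Where did ...?" targets the setting, so in the reply the focus falls on "in the foyer".
So "only" ranges over settings; the rest (Naomi as agent and the brooch as thing and Yusuf as recipient) is presupposed.
Fact (1) keeps Naomi as agent and the brooch as thing and Yusuf as recipient but has setting = in the attic; that refutes the reply.
(Fact (5) would refute a reading with focus on the thing — but that is not what the question asks.)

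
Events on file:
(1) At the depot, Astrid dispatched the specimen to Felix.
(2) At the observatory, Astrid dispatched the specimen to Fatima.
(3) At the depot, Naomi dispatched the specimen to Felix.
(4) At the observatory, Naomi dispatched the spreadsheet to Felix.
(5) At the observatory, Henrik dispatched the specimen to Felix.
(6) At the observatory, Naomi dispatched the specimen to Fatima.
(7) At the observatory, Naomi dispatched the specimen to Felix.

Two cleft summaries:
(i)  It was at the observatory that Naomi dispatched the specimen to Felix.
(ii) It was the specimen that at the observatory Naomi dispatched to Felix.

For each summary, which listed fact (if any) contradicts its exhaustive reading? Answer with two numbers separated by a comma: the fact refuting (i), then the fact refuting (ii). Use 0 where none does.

3, 4

Summary (i) focuses "at the observatory" (the setting); background agent = Naomi, thing = the specimen, recipient = Felix. Fact (3) matches that background with setting = at the depot — refutes (i).
Summary (ii) focuses "the specimen" (the thing); background agent = Naomi, recipient = Felix, setting = at the observatory. Fact (4) matches that background with thing = the spreadsheet — refutes (ii).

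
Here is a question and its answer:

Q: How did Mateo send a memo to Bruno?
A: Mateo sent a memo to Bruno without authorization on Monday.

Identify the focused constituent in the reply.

without authorization

The wh-word "how" asks about the manner.
In the answer, "Mateo", "a memo" and "to Bruno" are given — repeated from the question.
"on Monday" is also new, but it specifies the time, which is not what the question asks about — so it is not the focus.
The constituent filling the manner gap is "without authorization"; that is the focus.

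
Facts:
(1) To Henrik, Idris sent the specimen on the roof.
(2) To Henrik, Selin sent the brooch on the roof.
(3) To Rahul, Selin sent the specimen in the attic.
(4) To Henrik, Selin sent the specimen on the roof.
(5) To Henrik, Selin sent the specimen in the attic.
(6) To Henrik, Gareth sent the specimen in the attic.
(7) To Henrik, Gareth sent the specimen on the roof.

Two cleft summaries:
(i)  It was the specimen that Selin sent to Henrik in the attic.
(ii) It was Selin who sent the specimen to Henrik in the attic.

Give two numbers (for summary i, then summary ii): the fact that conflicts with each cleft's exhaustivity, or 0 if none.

0, 6

(i): focus "the specimen". No fact shares agent = Selin, recipient = Henrik, setting = in the attic with a different thing. 0.
(ii): focus "Selin". Looking for thing = the specimen, recipient = Henrik, setting = in the attic with some other agent — fact (6) has Gareth there. Refuted.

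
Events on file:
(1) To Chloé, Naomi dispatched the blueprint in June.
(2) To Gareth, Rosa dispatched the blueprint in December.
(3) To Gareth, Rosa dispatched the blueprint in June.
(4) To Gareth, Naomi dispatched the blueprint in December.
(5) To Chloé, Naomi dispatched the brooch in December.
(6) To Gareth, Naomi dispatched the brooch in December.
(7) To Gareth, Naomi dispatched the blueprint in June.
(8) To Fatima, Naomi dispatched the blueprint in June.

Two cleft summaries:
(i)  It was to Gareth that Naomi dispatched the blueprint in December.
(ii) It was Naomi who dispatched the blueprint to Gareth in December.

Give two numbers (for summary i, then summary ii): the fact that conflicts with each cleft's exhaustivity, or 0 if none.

0, 2

Summary (i) focuses "Gareth" (the recipient); background agent = Naomi, thing = the blueprint, setting = in December. No fact matches that background with a different recipient, so 0.
Summary (ii) focuses "Naomi" (the agent); background thing = the blueprint, recipient = Gareth, setting = in December. Fact (2) matches that background with agent = Rosa — refutes (ii).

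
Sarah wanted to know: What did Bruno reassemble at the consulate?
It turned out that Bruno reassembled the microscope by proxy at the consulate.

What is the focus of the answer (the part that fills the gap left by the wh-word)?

the microscope

The wh-word "what" asks about the direct object.
In the answer, "Bruno" and "at the consulate" are given — repeated from the question.
"by proxy" is also new, but it specifies the manner, which is not what the question asks about — so it is not the focus.
The constituent filling the direct object gap is "the microscope"; that is the focus.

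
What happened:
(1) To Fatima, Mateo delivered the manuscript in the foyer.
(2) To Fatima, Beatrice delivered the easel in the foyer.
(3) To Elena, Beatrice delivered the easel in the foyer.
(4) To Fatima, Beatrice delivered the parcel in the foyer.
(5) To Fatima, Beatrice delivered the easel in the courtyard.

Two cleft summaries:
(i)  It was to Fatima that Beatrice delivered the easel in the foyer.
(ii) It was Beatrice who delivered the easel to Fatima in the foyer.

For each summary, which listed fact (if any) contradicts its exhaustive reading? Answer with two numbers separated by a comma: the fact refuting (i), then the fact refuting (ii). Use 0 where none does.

3, 0

(i): focus "Fatima". Looking for same agent, thing, setting (Beatrice / the easel / in the foyer) with some other recipient — fact (3) has Elena there. Refuted.
(ii): focus "Beatrice". No fact shares same thing, recipient, setting (the easel / Fatima / in the foyer) with a different agent. 0.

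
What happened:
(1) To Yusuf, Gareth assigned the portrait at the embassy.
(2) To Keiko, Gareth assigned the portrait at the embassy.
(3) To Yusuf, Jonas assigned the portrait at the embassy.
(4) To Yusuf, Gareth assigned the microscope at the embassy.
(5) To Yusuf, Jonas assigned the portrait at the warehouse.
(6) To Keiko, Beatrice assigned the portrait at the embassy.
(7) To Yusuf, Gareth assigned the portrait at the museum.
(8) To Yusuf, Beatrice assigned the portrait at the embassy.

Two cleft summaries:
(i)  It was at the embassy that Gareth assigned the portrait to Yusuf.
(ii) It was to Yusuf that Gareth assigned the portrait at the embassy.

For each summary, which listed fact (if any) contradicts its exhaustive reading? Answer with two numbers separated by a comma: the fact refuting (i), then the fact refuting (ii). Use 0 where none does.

7, 2

(i): focus "at the embassy". Looking for same agent, thing, recipient (Gareth / the portrait / Yusuf) with some other setting — fact (7) has at the museum there. Refuted.
(ii): focus "Yusuf". Looking for same agent, thing, setting (Gareth / the portrait / at the embassy) with some other recipient — fact (2) has Keiko there. Refuted.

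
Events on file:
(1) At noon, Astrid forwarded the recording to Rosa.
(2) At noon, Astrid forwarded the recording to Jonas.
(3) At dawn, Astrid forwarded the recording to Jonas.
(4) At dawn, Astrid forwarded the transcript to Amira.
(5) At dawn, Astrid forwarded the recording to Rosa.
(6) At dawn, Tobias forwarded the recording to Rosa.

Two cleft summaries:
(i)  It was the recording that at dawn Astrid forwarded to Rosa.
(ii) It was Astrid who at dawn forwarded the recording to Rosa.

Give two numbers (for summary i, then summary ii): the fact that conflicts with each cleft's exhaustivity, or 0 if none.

Summary (i) focuses "the recording" (the thing); background Astrid as agent and Rosa as recipient and at dawn as setting. No fact matches that background with a different thing, so 0.
Summary (ii) focuses "Astrid" (the agent); background the recording as thing and Rosa as recipient and at dawn as setting. Fact (6) matches that background with agent = Tobias — refutes (ii).

0, 6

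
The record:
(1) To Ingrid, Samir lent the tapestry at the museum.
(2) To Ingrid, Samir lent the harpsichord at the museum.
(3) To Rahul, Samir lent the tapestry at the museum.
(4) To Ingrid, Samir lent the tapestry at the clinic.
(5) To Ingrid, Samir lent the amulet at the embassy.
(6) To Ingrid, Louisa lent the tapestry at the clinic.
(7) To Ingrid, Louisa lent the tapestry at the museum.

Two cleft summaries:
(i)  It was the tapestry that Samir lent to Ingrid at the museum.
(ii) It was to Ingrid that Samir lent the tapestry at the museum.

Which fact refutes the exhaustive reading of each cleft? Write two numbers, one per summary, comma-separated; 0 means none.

Summary (i) focuses "the tapestry" (the thing); background Samir as agent and Ingrid as recipient and at the museum as setting. Fact (2) matches that background with thing = the harpsichord — refutes (i).
Summary (ii) focuses "Ingrid" (the recipient); background Samir as agent and the tapestry as thing and at the museum as setting. Fact (3) matches that background with recipient = Rahul — refutes (ii).

2, 3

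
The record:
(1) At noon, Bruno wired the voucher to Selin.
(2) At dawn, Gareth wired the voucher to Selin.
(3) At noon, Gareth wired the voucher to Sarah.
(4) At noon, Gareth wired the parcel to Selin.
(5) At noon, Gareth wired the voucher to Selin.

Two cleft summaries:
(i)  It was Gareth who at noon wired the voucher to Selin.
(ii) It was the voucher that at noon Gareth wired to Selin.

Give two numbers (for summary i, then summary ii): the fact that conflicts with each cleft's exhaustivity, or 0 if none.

1, 4

(i): focus "Gareth". Looking for thing = the voucher, recipient = Selin, setting = at noon with some other agent — fact (1) has Bruno there. Refuted.
(ii): focus "the voucher". Looking for agent = Gareth, recipient = Selin, setting = at noon with some other thing — fact (4) has the parcel there. Refuted.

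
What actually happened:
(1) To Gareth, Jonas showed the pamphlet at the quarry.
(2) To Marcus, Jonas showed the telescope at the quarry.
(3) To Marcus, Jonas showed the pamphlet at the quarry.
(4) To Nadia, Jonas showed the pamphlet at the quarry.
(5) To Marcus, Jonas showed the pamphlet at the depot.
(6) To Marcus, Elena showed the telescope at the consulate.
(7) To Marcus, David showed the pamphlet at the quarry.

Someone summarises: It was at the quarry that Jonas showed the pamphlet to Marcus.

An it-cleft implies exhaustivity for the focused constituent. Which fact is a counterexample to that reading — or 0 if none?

The cleft puts "at the quarry" in focus and presupposes the open proposition with same agent, thing, recipient (Jonas / the pamphlet / Marcus).
The exhaustive reading says no other setting fits that background.
Fact (5) shares the background but with setting = at the depot; exhaustivity is violated.

5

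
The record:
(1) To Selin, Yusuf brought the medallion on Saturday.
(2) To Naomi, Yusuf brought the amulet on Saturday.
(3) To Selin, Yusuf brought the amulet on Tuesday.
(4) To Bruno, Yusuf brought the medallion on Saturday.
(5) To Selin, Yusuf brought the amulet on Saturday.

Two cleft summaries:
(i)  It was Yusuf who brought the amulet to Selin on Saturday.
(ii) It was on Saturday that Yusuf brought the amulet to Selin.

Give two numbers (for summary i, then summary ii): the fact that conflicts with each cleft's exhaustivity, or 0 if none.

0, 3

Summary (i) focuses "Yusuf" (the agent); background same thing, recipient, setting (the amulet / Selin / on Saturday). No fact matches that background with a different agent, so 0.
Summary (ii) focuses "on Saturday" (the setting); background same agent, thing, recipient (Yusuf / the amulet / Selin). Fact (3) matches that background with setting = on Tuesday — refutes (ii).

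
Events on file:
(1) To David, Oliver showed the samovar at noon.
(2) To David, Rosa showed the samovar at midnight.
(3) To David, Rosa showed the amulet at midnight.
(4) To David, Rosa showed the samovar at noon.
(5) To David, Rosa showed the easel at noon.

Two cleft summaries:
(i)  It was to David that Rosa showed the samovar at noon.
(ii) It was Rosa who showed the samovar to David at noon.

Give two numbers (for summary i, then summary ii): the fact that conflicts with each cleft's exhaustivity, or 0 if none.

0, 1

(i): focus "David". No fact shares Rosa as agent and the samovar as thing and at noon as setting with a different recipient. 0.
(ii): focus "Rosa". Looking for the samovar as thing and David as recipient and at noon as setting with some other agent — fact (1) has Oliver there. Refuted.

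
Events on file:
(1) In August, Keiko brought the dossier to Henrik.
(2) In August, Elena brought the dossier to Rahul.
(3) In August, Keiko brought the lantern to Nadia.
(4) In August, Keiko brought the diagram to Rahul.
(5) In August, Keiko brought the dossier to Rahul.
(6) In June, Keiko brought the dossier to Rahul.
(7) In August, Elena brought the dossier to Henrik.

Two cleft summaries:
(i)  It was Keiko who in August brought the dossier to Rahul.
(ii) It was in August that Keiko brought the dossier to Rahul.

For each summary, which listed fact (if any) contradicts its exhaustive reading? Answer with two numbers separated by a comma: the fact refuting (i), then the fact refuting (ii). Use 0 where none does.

2, 6

Summary (i) focuses "Keiko" (the agent); background thing = the dossier, recipient = Rahul, setting = in August. Fact (2) matches that background with agent = Elena — refutes (i).
Summary (ii) focuses "in August" (the setting); background agent = Keiko, thing = the dossier, recipient = Rahul. Fact (6) matches that background with setting = in June — refutes (ii).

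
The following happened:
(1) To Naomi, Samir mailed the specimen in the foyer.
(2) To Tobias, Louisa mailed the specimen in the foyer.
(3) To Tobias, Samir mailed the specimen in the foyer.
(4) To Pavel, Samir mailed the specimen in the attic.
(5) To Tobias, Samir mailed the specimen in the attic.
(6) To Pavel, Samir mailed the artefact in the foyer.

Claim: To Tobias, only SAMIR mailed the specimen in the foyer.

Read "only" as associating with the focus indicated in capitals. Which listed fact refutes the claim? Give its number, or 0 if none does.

Focus (in capitals) is "Samir" — the agent. "Only" excludes alternative agents while holding fixed the specimen as thing and Tobias as recipient and in the foyer as setting.
Fact (2) shares the background but differs in agent (Louisa) — a counterexample.

2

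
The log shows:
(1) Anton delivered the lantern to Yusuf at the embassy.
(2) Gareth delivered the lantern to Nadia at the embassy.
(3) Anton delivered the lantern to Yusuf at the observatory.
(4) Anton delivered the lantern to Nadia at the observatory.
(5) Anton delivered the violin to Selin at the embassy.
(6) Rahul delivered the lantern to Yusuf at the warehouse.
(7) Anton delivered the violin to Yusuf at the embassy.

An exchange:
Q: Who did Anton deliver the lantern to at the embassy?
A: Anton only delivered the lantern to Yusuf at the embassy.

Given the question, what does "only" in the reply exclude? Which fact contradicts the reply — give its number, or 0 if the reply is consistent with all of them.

Answering "Who did ... to ...?" puts focus on the recipient — here, "Yusuf".
So "only" ranges over recipients; the rest (agent = Anton, thing = the lantern, setting = at the embassy) is presupposed.
No fact keeps agent = Anton, thing = the lantern, setting = at the embassy while changing the recipient; every other fact differs on something backgrounded. The reply stands.
(Fact (7) would refute a reading with focus on the thing — but that is not what the question asks.)

0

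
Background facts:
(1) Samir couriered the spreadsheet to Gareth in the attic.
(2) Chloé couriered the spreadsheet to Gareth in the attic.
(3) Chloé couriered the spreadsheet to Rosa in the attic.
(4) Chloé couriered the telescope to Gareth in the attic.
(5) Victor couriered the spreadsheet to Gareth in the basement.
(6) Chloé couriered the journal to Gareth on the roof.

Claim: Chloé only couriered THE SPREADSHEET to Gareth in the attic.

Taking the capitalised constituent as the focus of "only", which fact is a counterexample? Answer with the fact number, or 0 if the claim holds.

The capitals mark "the spreadsheet" as focus. So "only" rules out other things, with the rest (Chloé as agent and Gareth as recipient and in the attic as setting) as background.
Fact (4) shares the background but differs in thing (the telescope) — a counterexample.

4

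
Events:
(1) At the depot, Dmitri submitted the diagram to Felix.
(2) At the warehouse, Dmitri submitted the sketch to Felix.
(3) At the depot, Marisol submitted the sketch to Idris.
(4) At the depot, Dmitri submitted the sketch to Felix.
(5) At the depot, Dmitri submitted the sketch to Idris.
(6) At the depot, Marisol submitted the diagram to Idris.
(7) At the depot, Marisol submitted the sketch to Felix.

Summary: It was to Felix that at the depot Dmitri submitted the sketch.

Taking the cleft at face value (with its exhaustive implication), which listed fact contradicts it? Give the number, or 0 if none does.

5

Focus of the cleft: "Felix" (the recipient). Presupposed background: Dmitri as agent and the sketch as thing and at the depot as setting.
Exhaustivity: Felix is the only recipient satisfying that background.
But fact (5) also has Dmitri as agent and the sketch as thing and at the depot as setting, with recipient = Idris — so the exhaustive reading fails.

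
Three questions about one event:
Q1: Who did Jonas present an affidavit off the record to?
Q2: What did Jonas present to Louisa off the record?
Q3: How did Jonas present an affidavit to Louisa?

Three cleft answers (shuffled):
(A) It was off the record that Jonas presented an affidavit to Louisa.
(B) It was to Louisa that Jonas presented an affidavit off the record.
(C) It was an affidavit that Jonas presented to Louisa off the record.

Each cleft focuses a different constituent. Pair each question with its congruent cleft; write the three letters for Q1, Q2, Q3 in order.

Q1 asks about the recipient; cleft (B) focuses "to Louisa", which is the recipient — so Q1 → B.
Q2 asks about the direct object; cleft (C) focuses "an affidavit", which is the direct object — so Q2 → C.
Q3 asks about the manner; cleft (A) focuses "off the record", which is the manner — so Q3 → A.
Mapping: Q1→B, Q2→C, Q3→A.

BCA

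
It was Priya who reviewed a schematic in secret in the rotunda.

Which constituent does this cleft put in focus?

Priya

In an it-cleft "It was X that/who ...", the clefted constituent X is the focus; the that/who-clause expresses the presupposed open proposition.
Here the focus is "Priya". The backgrounded (presupposed) material includes "a schematic", "in the rotunda" and "in secret".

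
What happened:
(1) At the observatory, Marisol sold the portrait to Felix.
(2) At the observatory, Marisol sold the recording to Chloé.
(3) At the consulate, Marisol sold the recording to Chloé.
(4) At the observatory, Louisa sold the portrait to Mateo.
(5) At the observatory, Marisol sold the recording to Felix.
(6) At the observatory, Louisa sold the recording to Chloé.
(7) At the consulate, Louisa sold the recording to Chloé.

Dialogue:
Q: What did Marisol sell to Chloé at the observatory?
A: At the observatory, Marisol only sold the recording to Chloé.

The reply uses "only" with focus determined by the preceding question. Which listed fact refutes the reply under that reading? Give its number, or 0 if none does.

0

The question "What did ...?" targets the thing, so in the reply the focus falls on "the recording".
So "only" ranges over things; the rest (same agent, recipient, setting (Marisol / Chloé / at the observatory)) is presupposed.
No fact keeps same agent, recipient, setting (Marisol / Chloé / at the observatory) while changing the thing; every other fact differs on something backgrounded. The reply stands.
(Fact (3) would refute a reading with focus on the setting — but that is not what the question asks.)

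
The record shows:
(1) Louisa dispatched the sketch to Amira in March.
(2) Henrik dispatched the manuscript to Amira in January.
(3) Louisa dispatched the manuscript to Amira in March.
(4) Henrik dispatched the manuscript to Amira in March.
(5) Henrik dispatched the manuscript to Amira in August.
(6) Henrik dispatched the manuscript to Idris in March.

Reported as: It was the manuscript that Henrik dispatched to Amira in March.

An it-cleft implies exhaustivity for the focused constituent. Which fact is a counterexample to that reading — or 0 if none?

Focus of the cleft: "the manuscript" (the thing). Presupposed background: Henrik as agent and Amira as recipient and in March as setting.
Exhaustivity: the manuscript is the only thing satisfying that background.
No listed fact matches the background with a different thing. Exhaustivity holds.

0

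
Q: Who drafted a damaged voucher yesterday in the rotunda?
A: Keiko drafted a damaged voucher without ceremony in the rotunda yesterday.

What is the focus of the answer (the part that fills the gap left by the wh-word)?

The wh-word "who" asks about the subject (agent).
In the answer, "a damaged voucher", "yesterday" and "in the rotunda" are given — repeated from the question.
"without ceremony" is also new, but it specifies the manner, which is not what the question asks about — so it is not the focus.
The constituent filling the subject (agent) gap is "Keiko"; that is the focus.

Keiko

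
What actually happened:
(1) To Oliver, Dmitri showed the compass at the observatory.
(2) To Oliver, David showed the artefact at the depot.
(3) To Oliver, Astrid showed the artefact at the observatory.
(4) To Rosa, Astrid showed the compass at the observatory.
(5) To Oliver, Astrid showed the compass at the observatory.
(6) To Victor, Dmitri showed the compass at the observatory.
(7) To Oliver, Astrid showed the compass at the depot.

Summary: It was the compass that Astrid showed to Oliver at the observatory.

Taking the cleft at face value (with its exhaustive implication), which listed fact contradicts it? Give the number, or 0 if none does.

The cleft puts "the compass" in focus and presupposes the open proposition with same agent, recipient, setting (Astrid / Oliver / at the observatory).
The exhaustive reading says no other thing fits that background.
But fact (3) also has same agent, recipient, setting (Astrid / Oliver / at the observatory), with thing = the artefact — so the exhaustive reading fails.

3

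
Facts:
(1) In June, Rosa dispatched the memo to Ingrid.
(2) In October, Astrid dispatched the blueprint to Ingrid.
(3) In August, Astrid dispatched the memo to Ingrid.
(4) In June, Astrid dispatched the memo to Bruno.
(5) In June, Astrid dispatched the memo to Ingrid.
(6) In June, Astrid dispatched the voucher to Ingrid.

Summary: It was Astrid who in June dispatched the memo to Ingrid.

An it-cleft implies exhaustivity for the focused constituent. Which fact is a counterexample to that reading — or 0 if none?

1

The cleft puts "Astrid" in focus and presupposes the open proposition with same thing, recipient, setting (the memo / Ingrid / in June).
Exhaustivity: Astrid is the only agent satisfying that background.
But fact (1) also has same thing, recipient, setting (the memo / Ingrid / in June), with agent = Rosa — so the exhaustive reading fails.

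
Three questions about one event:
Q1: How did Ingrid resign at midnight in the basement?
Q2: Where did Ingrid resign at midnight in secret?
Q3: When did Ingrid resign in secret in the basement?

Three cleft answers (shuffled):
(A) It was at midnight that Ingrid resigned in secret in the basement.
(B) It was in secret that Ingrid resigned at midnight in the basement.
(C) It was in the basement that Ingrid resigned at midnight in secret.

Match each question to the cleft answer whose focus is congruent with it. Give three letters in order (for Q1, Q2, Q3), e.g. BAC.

BCA

Q1 asks about the manner; cleft (B) focuses "in secret", which is the manner — so Q1 → B.
Q2 asks about the location; cleft (C) focuses "in the basement", which is the location — so Q2 → C.
Q3 asks about the time; cleft (A) focuses "at midnight", which is the time — so Q3 → A.
Mapping: Q1→B, Q2→C, Q3→A.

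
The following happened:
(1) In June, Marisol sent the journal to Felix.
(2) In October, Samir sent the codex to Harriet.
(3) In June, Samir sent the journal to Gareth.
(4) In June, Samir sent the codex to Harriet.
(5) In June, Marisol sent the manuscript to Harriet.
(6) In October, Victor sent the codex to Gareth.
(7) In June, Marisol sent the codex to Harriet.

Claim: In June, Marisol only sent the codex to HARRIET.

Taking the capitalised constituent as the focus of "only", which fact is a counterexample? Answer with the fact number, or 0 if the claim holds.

0

The capitals mark "Harriet" as focus. So "only" rules out other recipients, with the rest (Marisol as agent and the codex as thing and in June as setting) as background.
No fact matches Marisol as agent and the codex as thing and in June as setting with a different recipient — every other fact differs on at least one backgrounded slot. So no fact refutes it.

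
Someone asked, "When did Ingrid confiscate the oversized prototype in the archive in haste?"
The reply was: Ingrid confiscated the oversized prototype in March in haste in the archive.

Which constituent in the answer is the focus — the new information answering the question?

in March

The wh-word "when" asks about the time.
In the answer, "Ingrid", "the oversized prototype", "in the archive" and "in haste" are given — repeated from the question.
The constituent filling the time gap is "in March"; that is the focus and would carry nuclear stress.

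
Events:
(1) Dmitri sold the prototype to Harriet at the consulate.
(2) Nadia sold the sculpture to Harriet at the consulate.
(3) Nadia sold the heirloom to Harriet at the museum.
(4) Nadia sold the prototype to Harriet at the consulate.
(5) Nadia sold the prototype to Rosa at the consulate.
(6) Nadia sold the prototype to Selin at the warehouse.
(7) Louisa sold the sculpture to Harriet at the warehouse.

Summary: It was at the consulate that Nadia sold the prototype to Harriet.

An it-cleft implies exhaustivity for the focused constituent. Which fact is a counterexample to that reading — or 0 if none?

Focus of the cleft: "at the consulate" (the setting). Presupposed background: same agent, thing, recipient (Nadia / the prototype / Harriet).
Exhaustivity: at the consulate is the only setting satisfying that background.
No listed fact matches the background with a different setting. Exhaustivity holds.

0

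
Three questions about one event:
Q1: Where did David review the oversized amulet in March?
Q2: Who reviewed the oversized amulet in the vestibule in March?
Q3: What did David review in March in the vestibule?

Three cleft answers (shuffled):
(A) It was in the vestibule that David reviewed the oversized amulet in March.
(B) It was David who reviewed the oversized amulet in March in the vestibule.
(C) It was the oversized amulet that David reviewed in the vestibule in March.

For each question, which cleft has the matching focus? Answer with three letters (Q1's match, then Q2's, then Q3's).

Q1 asks about the location; cleft (A) focuses "in the vestibule", which is the location — so Q1 → A.
Q2 asks about the subject (agent); cleft (B) focuses "David", which is the subject (agent) — so Q2 → B.
Q3 asks about the direct object; cleft (C) focuses "the oversized amulet", which is the direct object — so Q3 → C.
Mapping: Q1→A, Q2→B, Q3→C.

ABC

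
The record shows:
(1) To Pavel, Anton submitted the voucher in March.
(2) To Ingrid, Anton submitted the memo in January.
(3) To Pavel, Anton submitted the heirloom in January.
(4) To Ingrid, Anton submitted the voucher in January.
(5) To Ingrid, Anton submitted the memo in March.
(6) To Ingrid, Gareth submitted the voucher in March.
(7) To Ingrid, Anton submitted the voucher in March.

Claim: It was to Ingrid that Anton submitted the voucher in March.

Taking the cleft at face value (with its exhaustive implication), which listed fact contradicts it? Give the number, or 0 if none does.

Focus of the cleft: "Ingrid" (the recipient). Presupposed background: Anton as agent and the voucher as thing and in March as setting.
The exhaustive reading says no other recipient fits that background.
Fact (1) shares the background but with recipient = Pavel; exhaustivity is violated.

1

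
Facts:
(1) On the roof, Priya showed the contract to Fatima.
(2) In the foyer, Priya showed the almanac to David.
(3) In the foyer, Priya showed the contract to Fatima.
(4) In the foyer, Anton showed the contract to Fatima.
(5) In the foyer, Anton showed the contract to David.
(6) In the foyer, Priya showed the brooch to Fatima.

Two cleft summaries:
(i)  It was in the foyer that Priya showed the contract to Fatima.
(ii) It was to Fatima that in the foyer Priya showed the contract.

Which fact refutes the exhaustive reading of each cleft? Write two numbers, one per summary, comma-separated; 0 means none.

1, 0

Summary (i) focuses "in the foyer" (the setting); background Priya as agent and the contract as thing and Fatima as recipient. Fact (1) matches that background with setting = on the roof — refutes (i).
Summary (ii) focuses "Fatima" (the recipient); background Priya as agent and the contract as thing and in the foyer as setting. No fact matches that background with a different recipient, so 0.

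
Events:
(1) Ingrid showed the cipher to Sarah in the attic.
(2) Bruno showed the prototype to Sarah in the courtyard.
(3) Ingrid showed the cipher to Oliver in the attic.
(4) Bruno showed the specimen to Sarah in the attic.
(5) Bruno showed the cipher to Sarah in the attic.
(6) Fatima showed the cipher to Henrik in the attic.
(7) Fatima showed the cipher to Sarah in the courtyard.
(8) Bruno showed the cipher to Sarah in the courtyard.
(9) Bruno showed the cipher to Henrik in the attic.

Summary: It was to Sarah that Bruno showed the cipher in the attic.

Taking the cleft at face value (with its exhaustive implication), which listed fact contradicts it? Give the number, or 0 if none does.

9

Focus of the cleft: "Sarah" (the recipient). Presupposed background: same agent, thing, setting (Bruno / the cipher / in the attic).
Exhaustivity: Sarah is the only recipient satisfying that background.
Fact (9) shares the background but with recipient = Henrik; exhaustivity is violated.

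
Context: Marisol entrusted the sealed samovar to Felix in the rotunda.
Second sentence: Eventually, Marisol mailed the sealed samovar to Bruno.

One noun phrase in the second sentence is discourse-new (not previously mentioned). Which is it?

"Marisol" and "the sealed samovar" in the second sentence are given — already mentioned in the context.
"Bruno" has no antecedent in the context; it is discourse-new.

Bruno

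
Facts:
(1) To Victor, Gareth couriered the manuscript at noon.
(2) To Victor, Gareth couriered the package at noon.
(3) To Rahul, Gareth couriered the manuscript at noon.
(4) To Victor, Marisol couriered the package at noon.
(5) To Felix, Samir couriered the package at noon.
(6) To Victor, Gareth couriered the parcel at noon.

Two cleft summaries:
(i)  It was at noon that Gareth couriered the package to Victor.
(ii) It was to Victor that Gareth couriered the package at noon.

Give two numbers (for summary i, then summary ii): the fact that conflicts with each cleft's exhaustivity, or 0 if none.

Summary (i) focuses "at noon" (the setting); background Gareth as agent and the package as thing and Victor as recipient. No fact matches that background with a different setting, so 0.
Summary (ii) focuses "Victor" (the recipient); background Gareth as agent and the package as thing and at noon as setting. No fact matches that background with a different recipient, so 0.

0, 0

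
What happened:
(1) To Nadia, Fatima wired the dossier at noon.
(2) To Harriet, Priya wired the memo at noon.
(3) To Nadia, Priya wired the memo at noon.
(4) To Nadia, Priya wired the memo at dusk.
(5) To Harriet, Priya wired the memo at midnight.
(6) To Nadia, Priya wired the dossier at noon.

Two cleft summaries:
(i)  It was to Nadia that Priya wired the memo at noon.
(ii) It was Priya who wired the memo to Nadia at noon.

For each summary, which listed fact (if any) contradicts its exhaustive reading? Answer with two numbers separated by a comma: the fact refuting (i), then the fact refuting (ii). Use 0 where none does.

Summary (i) focuses "Nadia" (the recipient); background same agent, thing, setting (Priya / the memo / at noon). Fact (2) matches that background with recipient = Harriet — refutes (i).
Summary (ii) focuses "Priya" (the agent); background same thing, recipient, setting (the memo / Nadia / at noon). No fact matches that background with a different agent, so 0.

2, 0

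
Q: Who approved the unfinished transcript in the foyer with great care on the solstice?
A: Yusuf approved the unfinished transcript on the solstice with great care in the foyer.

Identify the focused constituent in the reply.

Yusuf

The wh-word "who" asks about the subject (agent).
In the answer, "the unfinished transcript", "on the solstice", "in the foyer" and "with great care" are given — repeated from the question.
The constituent filling the subject (agent) gap is "Yusuf"; that is the focus and would carry nuclear stress.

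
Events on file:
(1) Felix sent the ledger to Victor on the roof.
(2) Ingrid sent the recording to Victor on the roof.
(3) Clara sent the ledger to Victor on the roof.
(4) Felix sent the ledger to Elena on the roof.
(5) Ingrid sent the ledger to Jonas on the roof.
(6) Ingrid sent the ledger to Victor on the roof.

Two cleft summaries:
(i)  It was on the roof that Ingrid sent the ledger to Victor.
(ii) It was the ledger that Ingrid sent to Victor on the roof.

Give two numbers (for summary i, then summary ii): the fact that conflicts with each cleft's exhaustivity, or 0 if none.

Summary (i) focuses "on the roof" (the setting); background agent = Ingrid, thing = the ledger, recipient = Victor. No fact matches that background with a different setting, so 0.
Summary (ii) focuses "the ledger" (the thing); background agent = Ingrid, recipient = Victor, setting = on the roof. Fact (2) matches that background with thing = the recording — refutes (ii).

0, 2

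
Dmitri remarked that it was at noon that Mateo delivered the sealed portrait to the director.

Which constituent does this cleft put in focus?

In an it-cleft "It was X that/who ...", the clefted constituent X is the focus; the that/who-clause expresses the presupposed open proposition.
Here the focus is "at noon". The backgrounded (presupposed) material includes "Mateo", "the sealed portrait" and "to the director".

at noon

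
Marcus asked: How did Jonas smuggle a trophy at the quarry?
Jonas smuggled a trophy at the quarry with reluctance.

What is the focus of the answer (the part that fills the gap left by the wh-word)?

The wh-word "how" asks about the manner.
In the answer, "Jonas", "a trophy" and "at the quarry" are given — repeated from the question.
The constituent filling the manner gap is "with reluctance"; that is the focus and would carry nuclear stress.

with reluctance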